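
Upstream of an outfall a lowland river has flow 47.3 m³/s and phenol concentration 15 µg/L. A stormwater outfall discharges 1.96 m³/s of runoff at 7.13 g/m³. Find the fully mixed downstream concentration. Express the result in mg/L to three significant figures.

15 µg/L = 0.015 mg/L.
By mass balance at complete mixing, C = (1.96·7.13 + 47.3·0.015) / (1.96 + 47.3) = 14.68/49.26 = 0.2981 mg/L.

0.298 mg/L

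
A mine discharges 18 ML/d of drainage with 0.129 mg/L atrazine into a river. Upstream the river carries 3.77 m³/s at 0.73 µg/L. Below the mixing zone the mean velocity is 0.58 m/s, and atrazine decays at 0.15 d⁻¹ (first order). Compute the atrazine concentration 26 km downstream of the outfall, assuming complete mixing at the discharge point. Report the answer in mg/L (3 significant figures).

0.00689 mg/L

18 ML/d = 0.2083 m³/s.
0.73 µg/L = 0.00073 mg/L.
After complete mixing, C₀ = (0.2083·0.129 + 3.77·0.00073) / 3.978 = 0.007447 mg/L.
Travel time t = 2.6e+04 m / 0.58 m/s = 4.483e+04 s = 0.5188 d.
C = 0.007447·exp(−0.15·0.5188) = 0.007447·0.9251 = 0.00689 mg/L.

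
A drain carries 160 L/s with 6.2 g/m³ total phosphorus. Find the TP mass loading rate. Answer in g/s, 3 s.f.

0.992 g/s

160 L/s = 0.16 m³/s.
Mass flux = Q·C = 0.16 m³/s × 6.2 g/m³ = 0.992 g/s.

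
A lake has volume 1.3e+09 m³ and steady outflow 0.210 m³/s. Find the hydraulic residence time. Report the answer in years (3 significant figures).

196 yr

Q = 0.210 m³/s × 3.156e+07 s/yr = 6.627e+06 m³/yr.
Hydraulic residence time τ = V/Q = 1.3e+09/6.627e+06 = 196.2 yr.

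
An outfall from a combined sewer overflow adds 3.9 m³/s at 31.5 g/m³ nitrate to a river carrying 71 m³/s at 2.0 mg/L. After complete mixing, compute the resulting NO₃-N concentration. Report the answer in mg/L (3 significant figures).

3.54 mg/L

By mass balance at complete mixing, C = (3.9·31.5 + 71·2) / (3.9 + 71) = 264.9/74.9 = 3.536 mg/L.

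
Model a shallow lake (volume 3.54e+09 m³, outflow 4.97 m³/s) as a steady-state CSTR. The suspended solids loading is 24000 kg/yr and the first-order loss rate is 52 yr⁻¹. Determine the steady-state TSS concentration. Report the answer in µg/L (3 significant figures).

0.130 µg/L

Outflow Q = 4.97 m³/s × 3.156e+07 s/yr = 1.568e+08 m³/yr.
Steady-state CSTR mass balance: W = Q·C + k·V·C, so C = W/(Q + kV).
Q + kV = 1.568e+08 + 52·3.54e+09 = 1.842e+11 m³/yr.
C = 24000/1.842e+11 = 1.303e-07 kg/m³ = 0.0001303 mg/L = 0.1303 µg/L.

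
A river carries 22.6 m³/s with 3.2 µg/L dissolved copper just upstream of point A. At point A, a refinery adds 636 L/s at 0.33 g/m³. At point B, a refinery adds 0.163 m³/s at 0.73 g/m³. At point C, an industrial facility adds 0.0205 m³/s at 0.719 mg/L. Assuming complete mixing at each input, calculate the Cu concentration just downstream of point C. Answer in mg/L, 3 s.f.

3.2 µg/L = 0.0032 mg/L.
636 L/s = 0.636 m³/s.
After input A: C = (22.6·0.0032 + 0.636·0.33) / 23.24 = 0.01214 mg/L.
After input B: C = (23.24·0.01214 + 0.163·0.73) / 23.4 = 0.01715 mg/L.
After input C: C = (23.4·0.01715 + 0.0205·0.719) / 23.42 = 0.01776 mg/L.

0.0178 mg/L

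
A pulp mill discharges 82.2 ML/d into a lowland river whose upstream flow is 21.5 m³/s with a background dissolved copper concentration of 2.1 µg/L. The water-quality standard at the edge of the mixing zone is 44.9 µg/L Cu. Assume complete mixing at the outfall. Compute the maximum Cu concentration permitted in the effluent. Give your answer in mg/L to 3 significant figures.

82.2 ML/d = 0.9514 m³/s.
2.1 µg/L = 0.0021 mg/L.
44.9 µg/L = 0.0449 mg/L.
Mass balance: 0.0449·22.45 = 0.9514·Cₑ + 21.5·0.0021.
Cₑ = (1.008 − 0.04515) / 0.9514 = 1.012 mg/L.

1.01 mg/L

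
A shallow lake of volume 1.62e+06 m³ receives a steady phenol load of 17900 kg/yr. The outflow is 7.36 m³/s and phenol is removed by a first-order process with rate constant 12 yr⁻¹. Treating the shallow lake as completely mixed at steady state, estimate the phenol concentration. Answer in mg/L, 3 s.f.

0.0711 mg/L

Outflow Q = 7.36 m³/s × 3.156e+07 s/yr = 2.323e+08 m³/yr.
Steady-state CSTR mass balance: W = Q·C + k·V·C, so C = W/(Q + kV).
Q + kV = 2.323e+08 + 12·1.62e+06 = 2.517e+08 m³/yr.
C = 17900/2.517e+08 = 7.112e-05 kg/m³ = 0.07112 mg/L.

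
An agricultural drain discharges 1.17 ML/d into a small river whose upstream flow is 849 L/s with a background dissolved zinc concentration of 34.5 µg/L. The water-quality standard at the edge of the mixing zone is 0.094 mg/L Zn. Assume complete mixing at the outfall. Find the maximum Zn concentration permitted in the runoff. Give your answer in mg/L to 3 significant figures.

3.82 mg/L

1.17 ML/d = 0.01354 m³/s.
849 L/s = 0.849 m³/s.
34.5 µg/L = 0.0345 mg/L.
Mass balance: 0.094·0.8625 = 0.01354·Cₑ + 0.849·0.0345.
Cₑ = (0.08108 − 0.02929) / 0.01354 = 3.824 mg/L.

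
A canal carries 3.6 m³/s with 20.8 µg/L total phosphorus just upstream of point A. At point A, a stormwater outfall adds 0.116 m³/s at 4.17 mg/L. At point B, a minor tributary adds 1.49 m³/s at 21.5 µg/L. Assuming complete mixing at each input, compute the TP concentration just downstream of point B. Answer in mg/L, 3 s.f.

20.8 µg/L = 0.0208 mg/L.
After input A: C = (3.6·0.0208 + 0.116·4.17) / 3.716 = 0.1503 mg/L.
21.5 µg/L = 0.0215 mg/L.
After input B: C = (3.716·0.1503 + 1.49·0.0215) / 5.206 = 0.1135 mg/L.

0.113 mg/L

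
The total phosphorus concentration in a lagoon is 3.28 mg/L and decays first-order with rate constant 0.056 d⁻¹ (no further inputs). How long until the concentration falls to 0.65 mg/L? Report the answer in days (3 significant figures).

28.9 d

t = ln(C₀/C)/k = ln(3.28/0.65)/0.056 = 1.619/0.056 = 28.9 d.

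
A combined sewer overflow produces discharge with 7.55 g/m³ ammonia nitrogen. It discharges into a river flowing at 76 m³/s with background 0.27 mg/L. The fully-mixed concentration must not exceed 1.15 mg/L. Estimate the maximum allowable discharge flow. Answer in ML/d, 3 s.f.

903 ML/d

Mass balance at complete mixing: C_std·(Q_w + Q_r) = Q_w·C_e + Q_r·C_b.
Rearranging, Q_w = Q_r·(C_std − C_b)/(C_e − C_std) = 76·(1.15 − 0.27) / (7.55 − 1.15) = 10.45 m³/s.
= 902.9 ML/d.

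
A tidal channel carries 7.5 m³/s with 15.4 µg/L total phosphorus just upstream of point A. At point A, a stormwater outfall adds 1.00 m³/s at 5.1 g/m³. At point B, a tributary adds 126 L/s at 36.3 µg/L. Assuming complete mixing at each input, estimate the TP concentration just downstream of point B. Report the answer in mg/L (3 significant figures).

0.605 mg/L

15.4 µg/L = 0.0154 mg/L.
After input A: C = (7.5·0.0154 + 1·5.1) / 8.5 = 0.6136 mg/L.
126 L/s = 0.126 m³/s.
36.3 µg/L = 0.0363 mg/L.
After input B: C = (8.5·0.6136 + 0.126·0.0363) / 8.626 = 0.6052 mg/L.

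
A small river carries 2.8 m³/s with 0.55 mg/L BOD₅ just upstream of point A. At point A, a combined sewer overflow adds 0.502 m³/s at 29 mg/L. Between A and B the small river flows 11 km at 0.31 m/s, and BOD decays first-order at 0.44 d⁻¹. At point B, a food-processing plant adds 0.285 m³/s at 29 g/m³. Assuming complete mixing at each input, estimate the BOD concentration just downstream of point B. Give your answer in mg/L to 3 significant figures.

6.05 mg/L

After input A: C = (2.8·0.55 + 0.502·29) / 3.302 = 4.875 mg/L.
Over the 11 km reach to input B (t = 3.548e+04 s = 0.4107 d), decay gives C = 4.875·exp(−0.44·0.4107) = 4.069 mg/L.
After input B: C = (3.302·4.069 + 0.285·29) / 3.587 = 6.05 mg/L.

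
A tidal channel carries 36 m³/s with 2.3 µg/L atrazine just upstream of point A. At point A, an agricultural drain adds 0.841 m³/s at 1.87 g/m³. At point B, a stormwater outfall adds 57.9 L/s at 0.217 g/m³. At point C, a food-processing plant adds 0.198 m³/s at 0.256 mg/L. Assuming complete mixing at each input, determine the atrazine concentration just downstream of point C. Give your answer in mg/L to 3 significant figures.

2.3 µg/L = 0.0023 mg/L.
After input A: C = (36·0.0023 + 0.841·1.87) / 36.84 = 0.04494 mg/L.
57.9 L/s = 0.0579 m³/s.
After input B: C = (36.84·0.04494 + 0.0579·0.217) / 36.9 = 0.04521 mg/L.
After input C: C = (36.9·0.04521 + 0.198·0.256) / 37.1 = 0.04633 mg/L.

0.0463 mg/L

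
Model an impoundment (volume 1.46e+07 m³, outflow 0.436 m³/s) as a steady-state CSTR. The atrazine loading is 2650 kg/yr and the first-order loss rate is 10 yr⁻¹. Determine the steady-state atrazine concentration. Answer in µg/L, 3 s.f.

Outflow Q = 0.436 m³/s × 3.156e+07 s/yr = 1.376e+07 m³/yr.
Steady-state CSTR mass balance: W = Q·C + k·V·C, so C = W/(Q + kV).
Q + kV = 1.376e+07 + 10·1.46e+07 = 1.598e+08 m³/yr.
C = 2650/1.598e+08 = 1.659e-05 kg/m³ = 0.01659 mg/L = 16.59 µg/L.

16.6 µg/L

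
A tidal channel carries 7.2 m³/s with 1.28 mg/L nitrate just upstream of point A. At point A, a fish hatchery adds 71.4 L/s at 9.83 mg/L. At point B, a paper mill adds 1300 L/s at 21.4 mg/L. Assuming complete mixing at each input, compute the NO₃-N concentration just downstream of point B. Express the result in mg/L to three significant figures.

71.4 L/s = 0.0714 m³/s.
After input A: C = (7.2·1.28 + 0.0714·9.83) / 7.271 = 1.364 mg/L.
1300 L/s = 1.3 m³/s.
After input B: C = (7.271·1.364 + 1.3·21.4) / 8.571 = 4.403 mg/L.

4.40 mg/L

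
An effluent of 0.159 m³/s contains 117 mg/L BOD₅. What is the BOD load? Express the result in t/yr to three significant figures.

587 t/yr

Mass flux = Q·C = 0.159 m³/s × 117 g/m³ = 18.6 g/s.
= 18.6 g/s × 31.56 = 587.1 t/yr.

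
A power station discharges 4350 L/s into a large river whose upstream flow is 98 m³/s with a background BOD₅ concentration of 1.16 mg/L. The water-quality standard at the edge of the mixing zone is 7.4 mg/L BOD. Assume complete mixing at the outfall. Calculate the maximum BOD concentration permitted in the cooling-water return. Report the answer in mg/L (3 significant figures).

148 mg/L

4350 L/s = 4.35 m³/s.
Mass balance: 7.4·102.3 = 4.35·Cₑ + 98·1.16.
Cₑ = (757.4 − 113.7) / 4.35 = 148 mg/L.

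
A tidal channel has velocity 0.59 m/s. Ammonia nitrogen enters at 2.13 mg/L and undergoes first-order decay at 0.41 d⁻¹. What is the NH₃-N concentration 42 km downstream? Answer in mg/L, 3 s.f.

1.52 mg/L

Travel time t = 42 km / 0.59 m/s = 4.2e+04/0.59 = 7.119e+04 s = 0.8239 d.
First-order decay: C = 2.13·exp(−0.41·0.8239) = 2.13·0.7133 = 1.519 mg/L.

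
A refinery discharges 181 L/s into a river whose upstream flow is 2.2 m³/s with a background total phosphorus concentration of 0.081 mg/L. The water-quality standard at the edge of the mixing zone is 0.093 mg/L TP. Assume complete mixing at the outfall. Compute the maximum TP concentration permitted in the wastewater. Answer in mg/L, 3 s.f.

181 L/s = 0.181 m³/s.
Mass balance: 0.093·2.381 = 0.181·Cₑ + 2.2·0.081.
Cₑ = (0.2214 − 0.1782) / 0.181 = 0.2389 mg/L.

0.239 mg/L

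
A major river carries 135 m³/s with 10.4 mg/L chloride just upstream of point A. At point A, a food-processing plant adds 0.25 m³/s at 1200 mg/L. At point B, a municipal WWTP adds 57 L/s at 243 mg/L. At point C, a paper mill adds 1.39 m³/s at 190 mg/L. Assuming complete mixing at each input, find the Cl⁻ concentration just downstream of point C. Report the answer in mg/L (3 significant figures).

After input A: C = (135·10.4 + 0.25·1200) / 135.2 = 12.6 mg/L.
57 L/s = 0.057 m³/s.
After input B: C = (135.2·12.6 + 0.057·243) / 135.3 = 12.7 mg/L.
After input C: C = (135.3·12.7 + 1.39·190) / 136.7 = 14.5 mg/L.

14.5 mg/L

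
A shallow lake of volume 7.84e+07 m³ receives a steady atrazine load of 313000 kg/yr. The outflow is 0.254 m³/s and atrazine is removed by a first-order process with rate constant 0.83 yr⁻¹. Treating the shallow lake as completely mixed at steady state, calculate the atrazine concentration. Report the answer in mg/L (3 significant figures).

4.28 mg/L

Outflow Q = 0.254 m³/s × 3.156e+07 s/yr = 8.016e+06 m³/yr.
Steady-state CSTR mass balance: W = Q·C + k·V·C, so C = W/(Q + kV).
Q + kV = 8.016e+06 + 0.83·7.84e+07 = 7.309e+07 m³/yr.
C = 313000/7.309e+07 = 0.004283 kg/m³ = 4.283 mg/L.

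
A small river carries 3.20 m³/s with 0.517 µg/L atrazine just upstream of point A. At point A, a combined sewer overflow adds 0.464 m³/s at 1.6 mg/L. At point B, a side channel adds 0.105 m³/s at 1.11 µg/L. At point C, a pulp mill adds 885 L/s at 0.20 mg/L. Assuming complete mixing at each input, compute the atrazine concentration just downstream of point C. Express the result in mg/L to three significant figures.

0.517 µg/L = 0.000517 mg/L.
After input A: C = (3.2·0.000517 + 0.464·1.6) / 3.664 = 0.2031 mg/L.
1.11 µg/L = 0.00111 mg/L.
After input B: C = (3.664·0.2031 + 0.105·0.00111) / 3.769 = 0.1974 mg/L.
885 L/s = 0.885 m³/s.
After input C: C = (3.769·0.1974 + 0.885·0.2) / 4.654 = 0.1979 mg/L.

0.198 mg/L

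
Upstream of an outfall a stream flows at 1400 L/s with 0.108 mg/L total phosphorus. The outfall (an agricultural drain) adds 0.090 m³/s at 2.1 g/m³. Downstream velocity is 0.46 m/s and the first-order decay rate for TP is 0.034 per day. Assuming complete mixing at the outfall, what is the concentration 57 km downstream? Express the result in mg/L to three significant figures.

1400 L/s = 1.4 m³/s.
After complete mixing, C₀ = (0.09·2.1 + 1.4·0.108) / 1.49 = 0.2283 mg/L.
Travel time t = 5.7e+04 m / 0.46 m/s = 1.239e+05 s = 1.434 d.
C = 0.2283·exp(−0.034·1.434) = 0.2283·0.9524 = 0.2175 mg/L.

0.217 mg/L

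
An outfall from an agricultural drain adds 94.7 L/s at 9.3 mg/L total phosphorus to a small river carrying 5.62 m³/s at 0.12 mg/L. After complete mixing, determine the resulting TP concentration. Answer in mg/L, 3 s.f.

94.7 L/s = 0.0947 m³/s.
By mass balance at complete mixing, C = (0.0947·9.3 + 5.62·0.12) / (0.0947 + 5.62) = 1.555/5.715 = 0.2721 mg/L.

0.272 mg/L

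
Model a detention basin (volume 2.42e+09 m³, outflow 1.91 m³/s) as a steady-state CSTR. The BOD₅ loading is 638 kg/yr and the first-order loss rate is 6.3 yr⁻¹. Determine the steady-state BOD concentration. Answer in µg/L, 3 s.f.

0.0417 µg/L

Outflow Q = 1.91 m³/s × 3.156e+07 s/yr = 6.028e+07 m³/yr.
Steady-state CSTR mass balance: W = Q·C + k·V·C, so C = W/(Q + kV).
Q + kV = 6.028e+07 + 6.3·2.42e+09 = 1.531e+10 m³/yr.
C = 638/1.531e+10 = 4.168e-08 kg/m³ = 4.168e-05 mg/L = 0.04168 µg/L.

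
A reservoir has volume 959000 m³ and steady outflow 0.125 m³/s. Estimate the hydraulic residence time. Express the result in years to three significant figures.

0.243 yr

Q = 0.125 m³/s × 3.156e+07 s/yr = 3.945e+06 m³/yr.
Hydraulic residence time τ = V/Q = 959000/3.945e+06 = 0.2431 yr.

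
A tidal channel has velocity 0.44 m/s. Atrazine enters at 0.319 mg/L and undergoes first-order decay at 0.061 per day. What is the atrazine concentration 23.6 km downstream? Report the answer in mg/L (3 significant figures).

0.307 mg/L

Travel time t = 23.6 km / 0.44 m/s = 2.36e+04/0.44 = 5.364e+04 s = 0.6208 d.
First-order decay: C = 0.319·exp(−0.061·0.6208) = 0.319·0.9628 = 0.3071 mg/L.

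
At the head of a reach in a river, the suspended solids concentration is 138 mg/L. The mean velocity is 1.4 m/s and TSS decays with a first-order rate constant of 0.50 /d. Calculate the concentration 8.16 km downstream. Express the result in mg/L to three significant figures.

133 mg/L

Travel time t = 8.16 km / 1.4 m/s = 8160/1.4 = 5829 s = 0.06746 d.
First-order decay: C = 138·exp(−0.50·0.06746) = 138·0.9668 = 133.4 mg/L.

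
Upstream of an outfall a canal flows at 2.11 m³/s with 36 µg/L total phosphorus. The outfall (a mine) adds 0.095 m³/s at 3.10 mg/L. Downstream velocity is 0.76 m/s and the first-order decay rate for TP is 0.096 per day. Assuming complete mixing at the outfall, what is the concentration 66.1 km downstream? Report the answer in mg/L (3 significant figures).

36 µg/L = 0.036 mg/L.
After complete mixing, C₀ = (0.095·3.1 + 2.11·0.036) / 2.205 = 0.168 mg/L.
Travel time t = 6.61e+04 m / 0.76 m/s = 8.697e+04 s = 1.007 d.
C = 0.168·exp(−0.096·1.007) = 0.168·0.9079 = 0.1525 mg/L.

0.153 mg/L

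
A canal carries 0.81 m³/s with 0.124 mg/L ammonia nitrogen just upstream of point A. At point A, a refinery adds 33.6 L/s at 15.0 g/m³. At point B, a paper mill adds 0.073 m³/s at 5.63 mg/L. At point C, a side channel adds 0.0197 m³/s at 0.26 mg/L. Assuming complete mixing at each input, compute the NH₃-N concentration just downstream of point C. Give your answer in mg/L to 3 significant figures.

1.09 mg/L

33.6 L/s = 0.0336 m³/s.
After input A: C = (0.81·0.124 + 0.0336·15) / 0.8436 = 0.7165 mg/L.
After input B: C = (0.8436·0.7165 + 0.073·5.63) / 0.9166 = 1.108 mg/L.
After input C: C = (0.9166·1.108 + 0.0197·0.26) / 0.9363 = 1.09 mg/L.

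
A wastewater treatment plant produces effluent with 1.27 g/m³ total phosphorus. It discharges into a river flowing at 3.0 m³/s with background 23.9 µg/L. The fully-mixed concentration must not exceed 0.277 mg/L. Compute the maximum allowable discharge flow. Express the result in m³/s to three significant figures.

23.9 µg/L = 0.0239 mg/L.
Mass balance at complete mixing: C_std·(Q_w + Q_r) = Q_w·C_e + Q_r·C_b.
Rearranging, Q_w = Q_r·(C_std − C_b)/(C_e − C_std) = 3.0·(0.277 − 0.0239) / (1.27 − 0.277) = 0.7647 m³/s.

0.765 m³/s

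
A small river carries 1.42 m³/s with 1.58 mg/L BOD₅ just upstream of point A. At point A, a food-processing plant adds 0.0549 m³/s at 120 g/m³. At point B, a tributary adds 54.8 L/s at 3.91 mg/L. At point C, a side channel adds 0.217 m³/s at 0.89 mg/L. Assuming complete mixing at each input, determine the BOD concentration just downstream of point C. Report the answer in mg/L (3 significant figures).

5.29 mg/L

After input A: C = (1.42·1.58 + 0.0549·120) / 1.475 = 5.988 mg/L.
54.8 L/s = 0.0548 m³/s.
After input B: C = (1.475·5.988 + 0.0548·3.91) / 1.53 = 5.913 mg/L.
After input C: C = (1.53·5.913 + 0.217·0.89) / 1.747 = 5.289 mg/L.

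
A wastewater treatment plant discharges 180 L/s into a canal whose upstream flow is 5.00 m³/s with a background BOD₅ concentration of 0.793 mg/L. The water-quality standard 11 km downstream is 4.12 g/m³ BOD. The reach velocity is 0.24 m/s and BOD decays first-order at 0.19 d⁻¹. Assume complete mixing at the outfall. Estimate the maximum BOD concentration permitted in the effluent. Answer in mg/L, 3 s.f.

180 L/s = 0.18 m³/s.
Travel time to the compliance point: t = 1.1e+04/0.24 = 4.583e+04 s = 0.5305 d; decay factor exp(−0.19·0.5305) = 0.9041.
So the concentration just after mixing may be at most 4.12/0.9041 = 4.557 mg/L.
Mass balance: 4.557·5.18 = 0.18·Cₑ + 5·0.793.
Cₑ = (23.6 − 3.965) / 0.18 = 109.1 mg/L.

109 mg/L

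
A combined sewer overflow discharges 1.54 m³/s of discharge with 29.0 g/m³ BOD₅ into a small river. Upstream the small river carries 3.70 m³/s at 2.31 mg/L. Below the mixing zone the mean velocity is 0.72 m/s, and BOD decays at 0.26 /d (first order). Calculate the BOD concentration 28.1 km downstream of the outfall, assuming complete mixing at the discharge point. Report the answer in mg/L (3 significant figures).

After complete mixing, C₀ = (1.54·29 + 3.7·2.31) / 5.24 = 10.15 mg/L.
Travel time t = 2.81e+04 m / 0.72 m/s = 3.903e+04 s = 0.4517 d.
C = 10.15·exp(−0.26·0.4517) = 10.15·0.8892 = 9.029 mg/L.

9.03 mg/L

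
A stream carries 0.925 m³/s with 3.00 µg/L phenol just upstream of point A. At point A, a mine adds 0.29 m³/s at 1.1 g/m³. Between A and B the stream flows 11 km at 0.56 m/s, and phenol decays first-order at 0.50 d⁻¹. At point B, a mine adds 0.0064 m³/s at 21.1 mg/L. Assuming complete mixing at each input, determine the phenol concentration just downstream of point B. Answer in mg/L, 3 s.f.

3.00 µg/L = 0.003 mg/L.
After input A: C = (0.925·0.003 + 0.29·1.1) / 1.215 = 0.2648 mg/L.
Over the 11 km reach to input B (t = 1.964e+04 s = 0.2273 d), decay gives C = 0.2648·exp(−0.50·0.2273) = 0.2364 mg/L.
After input B: C = (1.215·0.2364 + 0.0064·21.1) / 1.221 = 0.3457 mg/L.

0.346 mg/L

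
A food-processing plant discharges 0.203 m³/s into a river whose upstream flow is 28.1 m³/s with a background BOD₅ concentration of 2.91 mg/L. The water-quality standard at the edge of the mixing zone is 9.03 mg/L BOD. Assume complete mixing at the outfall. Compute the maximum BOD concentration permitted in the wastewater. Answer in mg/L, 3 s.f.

856 mg/L

Mass balance: 9.03·28.3 = 0.203·Cₑ + 28.1·2.91.
Cₑ = (255.6 − 81.77) / 0.203 = 856.2 mg/L.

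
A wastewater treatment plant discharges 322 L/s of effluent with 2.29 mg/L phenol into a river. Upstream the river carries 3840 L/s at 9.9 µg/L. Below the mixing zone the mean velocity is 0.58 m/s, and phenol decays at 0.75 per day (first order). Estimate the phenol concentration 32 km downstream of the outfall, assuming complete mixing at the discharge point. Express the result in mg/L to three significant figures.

0.115 mg/L

322 L/s = 0.322 m³/s.
3840 L/s = 3.84 m³/s.
9.9 µg/L = 0.0099 mg/L.
After complete mixing, C₀ = (0.322·2.29 + 3.84·0.0099) / 4.162 = 0.1863 mg/L.
Travel time t = 3.2e+04 m / 0.58 m/s = 5.517e+04 s = 0.6386 d.
C = 0.1863·exp(−0.75·0.6386) = 0.1863·0.6194 = 0.1154 mg/L.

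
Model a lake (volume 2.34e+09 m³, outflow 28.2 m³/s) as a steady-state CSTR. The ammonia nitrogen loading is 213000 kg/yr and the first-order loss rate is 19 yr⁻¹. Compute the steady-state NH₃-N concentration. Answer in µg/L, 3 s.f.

Outflow Q = 28.2 m³/s × 3.156e+07 s/yr = 8.899e+08 m³/yr.
Steady-state CSTR mass balance: W = Q·C + k·V·C, so C = W/(Q + kV).
Q + kV = 8.899e+08 + 19·2.34e+09 = 4.535e+10 m³/yr.
C = 213000/4.535e+10 = 4.697e-06 kg/m³ = 0.004697 mg/L = 4.697 µg/L.

4.70 µg/L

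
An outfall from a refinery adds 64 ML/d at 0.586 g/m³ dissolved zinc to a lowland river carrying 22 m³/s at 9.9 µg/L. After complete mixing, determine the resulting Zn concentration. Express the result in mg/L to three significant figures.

0.0287 mg/L

64 ML/d = 0.7407 m³/s.
9.9 µg/L = 0.0099 mg/L.
Flow-weighted mixing gives C = (0.7407·0.586 + 22·0.0099) / (0.7407 + 22) = 0.6519/22.74 = 0.02867 mg/L.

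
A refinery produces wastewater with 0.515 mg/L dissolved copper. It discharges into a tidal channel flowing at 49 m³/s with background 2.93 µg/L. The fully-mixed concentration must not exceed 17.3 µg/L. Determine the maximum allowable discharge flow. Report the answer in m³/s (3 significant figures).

2.93 µg/L = 0.00293 mg/L.
17.3 µg/L = 0.0173 mg/L.
Mass balance at complete mixing: C_std·(Q_w + Q_r) = Q_w·C_e + Q_r·C_b.
Rearranging, Q_w = Q_r·(C_std − C_b)/(C_e − C_std) = 49·(0.0173 − 0.00293) / (0.515 − 0.0173) = 1.415 m³/s.

1.41 m³/s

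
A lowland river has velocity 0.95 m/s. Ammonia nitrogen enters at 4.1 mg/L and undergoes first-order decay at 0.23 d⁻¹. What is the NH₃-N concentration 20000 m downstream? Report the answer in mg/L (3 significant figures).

3.88 mg/L

Travel time t = 20000 m / 0.95 m/s = 2e+04/0.95 = 2.105e+04 s = 0.2437 d.
First-order decay: C = 4.1·exp(−0.23·0.2437) = 4.1·0.9455 = 3.877 mg/L.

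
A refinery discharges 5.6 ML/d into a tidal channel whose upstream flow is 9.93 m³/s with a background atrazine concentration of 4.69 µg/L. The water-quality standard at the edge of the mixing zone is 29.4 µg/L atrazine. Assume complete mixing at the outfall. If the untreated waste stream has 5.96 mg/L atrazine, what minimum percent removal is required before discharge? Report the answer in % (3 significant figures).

36.0 %

5.6 ML/d = 0.06481 m³/s.
4.69 µg/L = 0.00469 mg/L.
29.4 µg/L = 0.0294 mg/L.
Mass balance: 0.0294·9.995 = 0.06481·Cₑ + 9.93·0.00469.
Cₑ = (0.2938 − 0.04657) / 0.06481 = 3.815 mg/L.
Required removal = 1 − 3.815/5.96 = 35.99 %.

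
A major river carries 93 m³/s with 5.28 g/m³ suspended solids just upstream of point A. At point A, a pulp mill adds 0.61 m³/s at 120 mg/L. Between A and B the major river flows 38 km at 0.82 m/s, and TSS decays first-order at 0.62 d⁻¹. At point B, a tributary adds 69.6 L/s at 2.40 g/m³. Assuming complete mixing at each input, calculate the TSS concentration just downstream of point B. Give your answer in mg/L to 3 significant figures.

After input A: C = (93·5.28 + 0.61·120) / 93.61 = 6.028 mg/L.
Over the 38 km reach to input B (t = 4.634e+04 s = 0.5364 d), decay gives C = 6.028·exp(−0.62·0.5364) = 4.322 mg/L.
69.6 L/s = 0.0696 m³/s.
After input B: C = (93.61·4.322 + 0.0696·2.4) / 93.68 = 4.321 mg/L.

4.32 mg/L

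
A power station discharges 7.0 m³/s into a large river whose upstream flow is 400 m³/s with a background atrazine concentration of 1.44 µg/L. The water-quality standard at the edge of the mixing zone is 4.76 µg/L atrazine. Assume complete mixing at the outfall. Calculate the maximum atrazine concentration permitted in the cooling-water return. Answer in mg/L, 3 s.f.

1.44 µg/L = 0.00144 mg/L.
4.76 µg/L = 0.00476 mg/L.
Mass balance: 0.00476·407 = 7·Cₑ + 400·0.00144.
Cₑ = (1.937 − 0.576) / 7 = 0.1945 mg/L.

0.194 mg/L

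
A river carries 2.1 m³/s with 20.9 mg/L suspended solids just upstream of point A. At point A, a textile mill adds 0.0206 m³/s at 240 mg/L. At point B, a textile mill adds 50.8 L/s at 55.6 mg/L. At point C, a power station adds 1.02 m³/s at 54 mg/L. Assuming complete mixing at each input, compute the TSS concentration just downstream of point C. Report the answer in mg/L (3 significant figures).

After input A: C = (2.1·20.9 + 0.0206·240) / 2.121 = 23.03 mg/L.
50.8 L/s = 0.0508 m³/s.
After input B: C = (2.121·23.03 + 0.0508·55.6) / 2.171 = 23.79 mg/L.
After input C: C = (2.171·23.79 + 1.02·54) / 3.191 = 33.45 mg/L.

33.4 mg/L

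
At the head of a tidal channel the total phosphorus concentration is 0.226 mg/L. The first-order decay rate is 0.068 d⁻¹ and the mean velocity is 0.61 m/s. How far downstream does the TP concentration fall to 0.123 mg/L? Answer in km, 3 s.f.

From C = C₀·e^(−kt), t = ln(C₀/C)/k = ln(0.226/0.123)/0.068 = 0.6084/0.068 = 8.946 d.
Distance = v·t = 0.61 m/s × 7.73e+05 s = 4.715e+05 m = 471.5 km.

472 km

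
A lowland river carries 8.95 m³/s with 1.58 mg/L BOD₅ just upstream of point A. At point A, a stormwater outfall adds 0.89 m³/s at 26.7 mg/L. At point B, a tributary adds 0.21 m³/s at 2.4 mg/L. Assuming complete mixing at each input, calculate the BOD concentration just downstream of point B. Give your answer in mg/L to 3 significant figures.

3.82 mg/L

After input A: C = (8.95·1.58 + 0.89·26.7) / 9.84 = 3.852 mg/L.
After input B: C = (9.84·3.852 + 0.21·2.4) / 10.05 = 3.822 mg/L.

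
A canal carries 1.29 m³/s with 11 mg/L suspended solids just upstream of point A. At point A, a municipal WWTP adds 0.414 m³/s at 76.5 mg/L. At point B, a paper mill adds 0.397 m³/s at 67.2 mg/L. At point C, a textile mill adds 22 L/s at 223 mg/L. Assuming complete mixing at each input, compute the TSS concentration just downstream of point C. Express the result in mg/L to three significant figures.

36.5 mg/L

After input A: C = (1.29·11 + 0.414·76.5) / 1.704 = 26.91 mg/L.
After input B: C = (1.704·26.91 + 0.397·67.2) / 2.101 = 34.53 mg/L.
22 L/s = 0.022 m³/s.
After input C: C = (2.101·34.53 + 0.022·223) / 2.123 = 36.48 mg/L.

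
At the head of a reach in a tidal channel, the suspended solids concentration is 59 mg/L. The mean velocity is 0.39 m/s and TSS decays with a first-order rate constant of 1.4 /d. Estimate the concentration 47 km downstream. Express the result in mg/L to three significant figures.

8.37 mg/L

Travel time t = 47 km / 0.39 m/s = 4.7e+04/0.39 = 1.205e+05 s = 1.395 d.
First-order decay: C = 59·exp(−1.4·1.395) = 59·0.1419 = 8.371 mg/L.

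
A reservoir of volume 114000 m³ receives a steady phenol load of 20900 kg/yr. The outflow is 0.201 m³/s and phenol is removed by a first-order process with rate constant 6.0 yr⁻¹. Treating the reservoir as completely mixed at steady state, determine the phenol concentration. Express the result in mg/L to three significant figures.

Outflow Q = 0.201 m³/s × 3.156e+07 s/yr = 6.343e+06 m³/yr.
Steady-state CSTR mass balance: W = Q·C + k·V·C, so C = W/(Q + kV).
Q + kV = 6.343e+06 + 6.0·114000 = 7.027e+06 m³/yr.
C = 20900/7.027e+06 = 0.002974 kg/m³ = 2.974 mg/L.

2.97 mg/L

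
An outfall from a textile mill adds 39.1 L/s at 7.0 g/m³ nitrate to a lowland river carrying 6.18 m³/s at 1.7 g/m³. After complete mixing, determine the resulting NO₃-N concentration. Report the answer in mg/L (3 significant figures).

39.1 L/s = 0.0391 m³/s.
Flow-weighted mixing gives C = (0.0391·7 + 6.18·1.7) / (0.0391 + 6.18) = 10.78/6.219 = 1.733 mg/L.

1.73 mg/L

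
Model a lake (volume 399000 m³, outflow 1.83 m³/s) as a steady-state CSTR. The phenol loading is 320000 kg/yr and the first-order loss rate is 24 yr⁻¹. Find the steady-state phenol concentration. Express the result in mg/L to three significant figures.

4.75 mg/L

Outflow Q = 1.83 m³/s × 3.156e+07 s/yr = 5.775e+07 m³/yr.
Steady-state CSTR mass balance: W = Q·C + k·V·C, so C = W/(Q + kV).
Q + kV = 5.775e+07 + 24·399000 = 6.733e+07 m³/yr.
C = 320000/6.733e+07 = 0.004753 kg/m³ = 4.753 mg/L.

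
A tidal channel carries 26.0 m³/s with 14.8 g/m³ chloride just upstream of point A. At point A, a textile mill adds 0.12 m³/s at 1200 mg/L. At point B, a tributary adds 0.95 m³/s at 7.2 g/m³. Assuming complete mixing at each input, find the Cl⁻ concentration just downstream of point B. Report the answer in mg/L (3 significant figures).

19.8 mg/L

After input A: C = (26·14.8 + 0.12·1200) / 26.12 = 20.25 mg/L.
After input B: C = (26.12·20.25 + 0.95·7.2) / 27.07 = 19.79 mg/L.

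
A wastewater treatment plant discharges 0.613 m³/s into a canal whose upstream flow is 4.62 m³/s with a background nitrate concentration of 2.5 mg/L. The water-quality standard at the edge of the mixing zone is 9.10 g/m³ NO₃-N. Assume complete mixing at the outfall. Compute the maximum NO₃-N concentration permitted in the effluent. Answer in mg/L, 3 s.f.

Mass balance: 9.1·5.233 = 0.613·Cₑ + 4.62·2.5.
Cₑ = (47.62 − 11.55) / 0.613 = 58.84 mg/L.

58.8 mg/L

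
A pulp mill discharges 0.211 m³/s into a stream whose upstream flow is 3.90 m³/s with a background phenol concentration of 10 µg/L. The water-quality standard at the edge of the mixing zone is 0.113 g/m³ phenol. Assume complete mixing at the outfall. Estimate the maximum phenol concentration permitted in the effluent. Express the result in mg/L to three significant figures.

10 µg/L = 0.01 mg/L.
Mass balance: 0.113·4.111 = 0.211·Cₑ + 3.9·0.01.
Cₑ = (0.4645 − 0.039) / 0.211 = 2.017 mg/L.

2.02 mg/L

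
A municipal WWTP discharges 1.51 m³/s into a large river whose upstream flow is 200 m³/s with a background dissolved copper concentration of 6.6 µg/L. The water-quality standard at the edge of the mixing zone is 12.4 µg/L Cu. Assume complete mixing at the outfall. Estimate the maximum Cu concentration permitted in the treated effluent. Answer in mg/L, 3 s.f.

6.6 µg/L = 0.0066 mg/L.
12.4 µg/L = 0.0124 mg/L.
Mass balance: 0.0124·201.5 = 1.51·Cₑ + 200·0.0066.
Cₑ = (2.499 − 1.32) / 1.51 = 0.7806 mg/L.

0.781 mg/L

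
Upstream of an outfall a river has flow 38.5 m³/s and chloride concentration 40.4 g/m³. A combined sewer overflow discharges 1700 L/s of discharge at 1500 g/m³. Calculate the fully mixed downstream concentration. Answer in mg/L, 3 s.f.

102 mg/L

1700 L/s = 1.7 m³/s.
By mass balance at complete mixing, C = (1.7·1500 + 38.5·40.4) / (1.7 + 38.5) = 4105/40.2 = 102.1 mg/L.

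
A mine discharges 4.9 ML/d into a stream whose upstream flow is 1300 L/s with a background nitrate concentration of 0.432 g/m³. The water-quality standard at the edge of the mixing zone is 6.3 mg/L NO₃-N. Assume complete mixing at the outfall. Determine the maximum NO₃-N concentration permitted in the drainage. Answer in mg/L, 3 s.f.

141 mg/L

4.9 ML/d = 0.05671 m³/s.
1300 L/s = 1.3 m³/s.
Mass balance: 6.3·1.357 = 0.05671·Cₑ + 1.3·0.432.
Cₑ = (8.547 − 0.5616) / 0.05671 = 140.8 mg/L.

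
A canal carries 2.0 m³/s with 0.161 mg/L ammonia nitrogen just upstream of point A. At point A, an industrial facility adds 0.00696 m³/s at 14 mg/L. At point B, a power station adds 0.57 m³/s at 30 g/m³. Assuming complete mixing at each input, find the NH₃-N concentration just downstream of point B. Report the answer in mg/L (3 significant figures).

After input A: C = (2·0.161 + 0.00696·14) / 2.007 = 0.209 mg/L.
After input B: C = (2.007·0.209 + 0.57·30) / 2.577 = 6.798 mg/L.

6.80 mg/L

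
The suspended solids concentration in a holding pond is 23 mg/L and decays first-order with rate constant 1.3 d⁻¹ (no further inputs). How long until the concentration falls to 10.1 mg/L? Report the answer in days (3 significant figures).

0.633 d

t = ln(C₀/C)/k = ln(23/10.1)/1.3 = 0.823/1.3 = 0.633 d.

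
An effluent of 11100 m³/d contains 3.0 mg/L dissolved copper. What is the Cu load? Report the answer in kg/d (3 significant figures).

11100 m³/d = 0.1285 m³/s.
Mass flux = Q·C = 0.1285 m³/s × 3 g/m³ = 0.3854 g/s.
= 0.3854 g/s × 86.4 = 33.3 kg/d.

33.3 kg/d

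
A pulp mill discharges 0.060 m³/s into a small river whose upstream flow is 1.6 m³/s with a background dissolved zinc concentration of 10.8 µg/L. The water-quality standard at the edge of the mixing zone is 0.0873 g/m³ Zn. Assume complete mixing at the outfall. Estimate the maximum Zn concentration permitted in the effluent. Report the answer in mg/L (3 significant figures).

10.8 µg/L = 0.0108 mg/L.
Mass balance: 0.0873·1.66 = 0.06·Cₑ + 1.6·0.0108.
Cₑ = (0.1449 − 0.01728) / 0.06 = 2.127 mg/L.

2.13 mg/L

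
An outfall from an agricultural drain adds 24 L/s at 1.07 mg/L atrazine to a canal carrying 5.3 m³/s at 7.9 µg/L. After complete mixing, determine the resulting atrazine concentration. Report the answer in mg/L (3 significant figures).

24 L/s = 0.024 m³/s.
7.9 µg/L = 0.0079 mg/L.
Flow-weighted mixing gives C = (0.024·1.07 + 5.3·0.0079) / (0.024 + 5.3) = 0.06755/5.324 = 0.01269 mg/L.

0.0127 mg/L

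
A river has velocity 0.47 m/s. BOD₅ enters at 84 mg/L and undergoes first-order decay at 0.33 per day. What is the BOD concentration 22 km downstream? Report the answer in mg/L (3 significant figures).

Travel time t = 22 km / 0.47 m/s = 2.2e+04/0.47 = 4.681e+04 s = 0.5418 d.
First-order decay: C = 84·exp(−0.33·0.5418) = 84·0.8363 = 70.25 mg/L.

70.2 mg/L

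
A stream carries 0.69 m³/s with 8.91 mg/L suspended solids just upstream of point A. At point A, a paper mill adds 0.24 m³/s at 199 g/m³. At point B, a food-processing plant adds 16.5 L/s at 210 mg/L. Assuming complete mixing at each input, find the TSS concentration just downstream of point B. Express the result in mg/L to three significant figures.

After input A: C = (0.69·8.91 + 0.24·199) / 0.93 = 57.97 mg/L.
16.5 L/s = 0.0165 m³/s.
After input B: C = (0.93·57.97 + 0.0165·210) / 0.9465 = 60.62 mg/L.

60.6 mg/L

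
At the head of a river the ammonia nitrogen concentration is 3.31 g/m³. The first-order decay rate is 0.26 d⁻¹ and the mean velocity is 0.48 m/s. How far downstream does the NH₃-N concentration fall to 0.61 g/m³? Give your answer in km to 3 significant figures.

270 km

From C = C₀·e^(−kt), t = ln(C₀/C)/k = ln(3.31/0.61)/0.26 = 1.691/0.26 = 6.505 d.
Distance = v·t = 0.48 m/s × 5.62e+05 s = 2.698e+05 m = 269.8 km.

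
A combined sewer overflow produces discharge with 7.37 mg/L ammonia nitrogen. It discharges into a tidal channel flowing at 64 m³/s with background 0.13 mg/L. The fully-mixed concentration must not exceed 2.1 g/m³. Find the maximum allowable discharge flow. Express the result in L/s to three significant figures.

23900 L/s

Mass balance at complete mixing: C_std·(Q_w + Q_r) = Q_w·C_e + Q_r·C_b.
Rearranging, Q_w = Q_r·(C_std − C_b)/(C_e − C_std) = 64·(2.1 − 0.13) / (7.37 − 2.1) = 23.92 m³/s.
= 2.392e+04 L/s.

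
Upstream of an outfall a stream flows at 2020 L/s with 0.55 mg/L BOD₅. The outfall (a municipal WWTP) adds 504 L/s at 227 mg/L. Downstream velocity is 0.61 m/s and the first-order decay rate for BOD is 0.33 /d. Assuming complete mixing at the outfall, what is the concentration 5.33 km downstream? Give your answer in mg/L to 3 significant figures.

504 L/s = 0.504 m³/s.
2020 L/s = 2.02 m³/s.
After complete mixing, C₀ = (0.504·227 + 2.02·0.55) / 2.524 = 45.77 mg/L.
Travel time t = 5330 m / 0.61 m/s = 8738 s = 0.1011 d.
C = 45.77·exp(−0.33·0.1011) = 45.77·0.9672 = 44.27 mg/L.

44.3 mg/L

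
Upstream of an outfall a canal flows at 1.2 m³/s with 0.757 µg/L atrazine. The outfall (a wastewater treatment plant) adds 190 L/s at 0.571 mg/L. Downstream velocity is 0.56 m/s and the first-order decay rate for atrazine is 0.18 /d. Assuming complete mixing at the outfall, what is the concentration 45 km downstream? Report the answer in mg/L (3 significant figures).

190 L/s = 0.19 m³/s.
0.757 µg/L = 0.000757 mg/L.
After complete mixing, C₀ = (0.19·0.571 + 1.2·0.000757) / 1.39 = 0.0787 mg/L.
Travel time t = 4.5e+04 m / 0.56 m/s = 8.036e+04 s = 0.9301 d.
C = 0.0787·exp(−0.18·0.9301) = 0.0787·0.8459 = 0.06657 mg/L.

0.0666 mg/L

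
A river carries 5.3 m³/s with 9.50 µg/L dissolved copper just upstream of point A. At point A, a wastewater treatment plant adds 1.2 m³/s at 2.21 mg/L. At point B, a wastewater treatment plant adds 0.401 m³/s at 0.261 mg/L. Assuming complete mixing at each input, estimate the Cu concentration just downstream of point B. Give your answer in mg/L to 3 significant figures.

9.50 µg/L = 0.0095 mg/L.
After input A: C = (5.3·0.0095 + 1.2·2.21) / 6.5 = 0.4157 mg/L.
After input B: C = (6.5·0.4157 + 0.401·0.261) / 6.901 = 0.4068 mg/L.

0.407 mg/L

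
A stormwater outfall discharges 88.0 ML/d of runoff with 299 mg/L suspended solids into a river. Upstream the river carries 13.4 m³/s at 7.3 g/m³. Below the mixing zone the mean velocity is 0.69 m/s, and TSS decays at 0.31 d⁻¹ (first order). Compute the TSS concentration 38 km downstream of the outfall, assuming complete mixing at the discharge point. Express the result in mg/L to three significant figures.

88.0 ML/d = 1.019 m³/s.
After complete mixing, C₀ = (1.019·299 + 13.4·7.3) / 14.42 = 27.91 mg/L.
Travel time t = 3.8e+04 m / 0.69 m/s = 5.507e+04 s = 0.6374 d.
C = 27.91·exp(−0.31·0.6374) = 27.91·0.8207 = 22.9 mg/L.

22.9 mg/L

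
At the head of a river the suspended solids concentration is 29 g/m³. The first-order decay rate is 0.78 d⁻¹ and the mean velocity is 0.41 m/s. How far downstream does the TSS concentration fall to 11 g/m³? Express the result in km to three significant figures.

From C = C₀·e^(−kt), t = ln(C₀/C)/k = ln(29/11)/0.78 = 0.9694/0.78 = 1.243 d.
Distance = v·t = 0.41 m/s × 1.074e+05 s = 4.403e+04 m = 44.03 km.

44.0 km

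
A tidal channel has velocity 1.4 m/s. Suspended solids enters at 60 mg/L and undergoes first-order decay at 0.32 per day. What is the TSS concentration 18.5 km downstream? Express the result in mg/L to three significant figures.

Travel time t = 18.5 km / 1.4 m/s = 1.85e+04/1.4 = 1.321e+04 s = 0.1529 d.
First-order decay: C = 60·exp(−0.32·0.1529) = 60·0.9522 = 57.13 mg/L.

57.1 mg/L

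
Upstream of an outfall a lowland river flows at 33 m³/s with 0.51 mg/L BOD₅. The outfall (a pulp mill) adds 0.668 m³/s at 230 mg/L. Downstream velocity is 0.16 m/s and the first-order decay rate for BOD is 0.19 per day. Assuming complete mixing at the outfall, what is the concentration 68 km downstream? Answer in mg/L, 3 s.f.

After complete mixing, C₀ = (0.668·230 + 33·0.51) / 33.67 = 5.063 mg/L.
Travel time t = 6.8e+04 m / 0.16 m/s = 4.25e+05 s = 4.919 d.
C = 5.063·exp(−0.19·4.919) = 5.063·0.3927 = 1.989 mg/L.

1.99 mg/L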